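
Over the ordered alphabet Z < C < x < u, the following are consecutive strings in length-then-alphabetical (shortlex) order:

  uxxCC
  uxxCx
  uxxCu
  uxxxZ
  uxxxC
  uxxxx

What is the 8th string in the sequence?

Stepping forward 2 times from uxxxx: uxxxx → uxxxu, then the target.

uxxuZ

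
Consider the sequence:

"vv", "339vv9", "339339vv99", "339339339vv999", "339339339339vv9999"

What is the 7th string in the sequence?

339339339339339339vv999999

Each term wraps the previous one in 339 on the left and 9 on the right.
From 339339339339vv9999, 2 further steps: 339339339339vv9999 → 339339339339339vv99999 → (answer).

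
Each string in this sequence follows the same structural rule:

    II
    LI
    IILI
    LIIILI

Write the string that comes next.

IILILIIILI

Each term (from the third on) is the two preceding terms concatenated in order: term 3 = II·LI = IILI.
The next term joins IILI and LIIILI.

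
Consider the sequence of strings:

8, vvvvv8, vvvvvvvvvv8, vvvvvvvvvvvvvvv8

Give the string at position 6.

vvvvvvvvvvvvvvvvvvvvvvvvv8

Each term is the previous one with vvvvv prepended.
From vvvvvvvvvvvvvvv8, 2 further steps: vvvvvvvvvvvvvvv8 → vvvvvvvvvvvvvvvvvvvv8 → (answer).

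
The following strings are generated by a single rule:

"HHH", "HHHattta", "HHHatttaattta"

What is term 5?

HHHatttaatttaatttaattta

Every step adds attta to the end: s(k+1) = s(k)·attta.
From HHHatttaattta, 2 further steps: HHHatttaattta → HHHatttaatttaattta → (answer).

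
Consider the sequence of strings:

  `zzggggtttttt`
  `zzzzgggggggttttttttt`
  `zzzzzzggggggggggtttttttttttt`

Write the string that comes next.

zzzzzzzzgggggggggggggttttttttttttttt

Each string has the form z^{2n} g^{3n+1} t^{3n+3} (n = 1, 2, …).
For the next term, n = 4, so the run lengths are 8, 13, 15.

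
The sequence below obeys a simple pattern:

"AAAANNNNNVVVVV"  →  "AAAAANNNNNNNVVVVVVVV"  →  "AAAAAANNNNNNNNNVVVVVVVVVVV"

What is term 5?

AAAAAAAANNNNNNNNNNNNNVVVVVVVVVVVVVVVVV

Reading off run lengths: A runs 4, 5, 6; N runs 5, 7, 9; V runs 5, 8, 11 — each is linear in n, where the shown terms are n = 2, 3, 4.
At n = 6 the blocks have lengths 8, 13, 17.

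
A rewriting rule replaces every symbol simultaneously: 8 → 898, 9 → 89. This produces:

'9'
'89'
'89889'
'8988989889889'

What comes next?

Rewriting the 13 symbols of 8988989889889 one by one yields 898 89 898 898 89 898 89 898 898 89 898 898 89; concatenated:

8988989889889898898988988989889889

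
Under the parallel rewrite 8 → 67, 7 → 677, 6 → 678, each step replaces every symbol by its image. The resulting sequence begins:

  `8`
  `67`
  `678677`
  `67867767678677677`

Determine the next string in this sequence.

Rewriting the 17 symbols of 67867767678677677 one by one yields 678 677 67 678 677 677 678 677 678 677 67 678 677 677 678 677 677; concatenated:

6786776767867767767867767867767678677677678677677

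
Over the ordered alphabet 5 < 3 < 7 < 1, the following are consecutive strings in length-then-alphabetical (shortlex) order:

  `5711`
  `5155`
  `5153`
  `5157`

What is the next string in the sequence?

5151

Treat 5157 as a base-4 numeral over the given alphabet and add one, carrying through any trailing 1's.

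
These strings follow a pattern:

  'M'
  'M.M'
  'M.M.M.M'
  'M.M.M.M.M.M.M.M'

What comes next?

Each string is two copies of the previous one joined by '.'.
Doubling M.M.M.M.M.M.M.M with '.' between the halves:

M.M.M.M.M.M.M.M.M.M.M.M.M.M.M.M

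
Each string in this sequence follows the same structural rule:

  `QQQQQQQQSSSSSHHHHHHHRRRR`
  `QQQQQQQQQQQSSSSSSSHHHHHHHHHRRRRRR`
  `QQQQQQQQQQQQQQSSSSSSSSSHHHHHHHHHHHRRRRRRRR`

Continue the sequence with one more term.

QQQQQQQQQQQQQQQQQSSSSSSSSSSSHHHHHHHHHHHHHRRRRRRRRRR

The n-th term is 3n+2 Q's then 2n+1 S's then 2n+3 H's then 2n R's, where the shown terms are n = 2, 3, 4.
Setting n = 5 gives 17, 11, 13, 10 characters in each block.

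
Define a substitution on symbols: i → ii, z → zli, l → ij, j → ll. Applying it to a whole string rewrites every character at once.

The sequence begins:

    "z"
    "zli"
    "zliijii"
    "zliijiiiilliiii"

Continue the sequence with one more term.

Rewriting the 15 symbols of zliijiiiilliiii one by one yields zli ij ii ii ll ii ii ii ii ij ij ii ii ii ii; concatenated:

zliijiiiilliiiiiiiiijijiiiiiiii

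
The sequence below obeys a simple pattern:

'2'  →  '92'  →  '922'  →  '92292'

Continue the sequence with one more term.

Each term (from the third on) is the previous term followed by the one before it: term 3 = 92·2 = 922.
Continuing: 92292 · 922 gives term 5.

92292922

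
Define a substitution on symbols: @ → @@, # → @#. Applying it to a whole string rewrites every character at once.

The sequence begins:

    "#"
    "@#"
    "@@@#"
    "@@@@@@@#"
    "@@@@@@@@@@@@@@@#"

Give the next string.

Applying the rule to each of the 16 symbols of @@@@@@@@@@@@@@@# gives the pieces @@ @@ @@ @@ @@ @@ @@ @@ @@ @@ @@ @@ @@ @@ @@ @#, which concatenate to the answer.

@@@@@@@@@@@@@@@@@@@@@@@@@@@@@@@#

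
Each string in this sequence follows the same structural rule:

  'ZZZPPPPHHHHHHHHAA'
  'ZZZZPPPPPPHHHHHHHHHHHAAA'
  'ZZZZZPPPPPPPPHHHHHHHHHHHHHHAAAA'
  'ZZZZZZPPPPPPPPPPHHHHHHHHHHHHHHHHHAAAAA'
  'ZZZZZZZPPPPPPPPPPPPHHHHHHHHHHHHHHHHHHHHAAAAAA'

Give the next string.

The n-th term is n+1 Z's then 2n P's then 3n+2 H's then n A's, where the shown terms are n = 2, 3, 4, 5, 6.
Setting n = 7 gives 8, 14, 23, 7 characters in each block.

ZZZZZZZZPPPPPPPPPPPPPPHHHHHHHHHHHHHHHHHHHHHHHAAAAAAA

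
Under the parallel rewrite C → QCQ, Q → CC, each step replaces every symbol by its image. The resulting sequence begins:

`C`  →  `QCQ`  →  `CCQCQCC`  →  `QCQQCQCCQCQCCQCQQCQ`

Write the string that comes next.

Rewriting the 19 symbols of QCQQCQCCQCQCCQCQQCQ one by one yields CC QCQ CC CC QCQ CC QCQ QCQ CC QCQ CC QCQ QCQ CC QCQ CC CC QCQ CC; concatenated:

CCQCQCCCCQCQCCQCQQCQCCQCQCCQCQQCQCCQCQCCCCQCQCC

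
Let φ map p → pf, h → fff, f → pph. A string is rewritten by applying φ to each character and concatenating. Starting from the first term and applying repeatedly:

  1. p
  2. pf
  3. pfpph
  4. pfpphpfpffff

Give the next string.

Expanding pfpphpfpffff: p→pf, f→pph, p→pf, p→pf, h→fff, p→pf, f→pph, p→pf, f→pph, f→pph, f→pph, f→pph. Concatenated: pf pph pf pf fff pf pph pf pph pph pph pph.

pfpphpfpffffpfpphpfpphpphpphpph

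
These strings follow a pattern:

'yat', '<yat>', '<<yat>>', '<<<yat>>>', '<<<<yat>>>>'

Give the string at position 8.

<<<<<<<yat>>>>>>>

s(k+1) = <·s(k)·>, so each term gains < as a prefix and > as a suffix.
From <<<<yat>>>>, 3 further steps: <<<<yat>>>> → <<<<<yat>>>>> → <<<<<<yat>>>>>> → (answer).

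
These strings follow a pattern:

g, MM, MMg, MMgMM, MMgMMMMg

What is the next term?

MMgMMMMgMMgMM

From term 3 onward, concatenate the last term with the second-to-last: MM·g = MMg, MMg·MM = MMgMM, …
The next term joins MMgMMMMg and MMgMM.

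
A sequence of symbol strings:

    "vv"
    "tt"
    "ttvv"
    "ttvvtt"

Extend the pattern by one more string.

ttvvttttvv

This is a Fibonacci-style word recurrence s(k) = s(k−1)·s(k−2): e.g. tt·vv = ttvv.
So term 5 is ttvvtt·ttvv.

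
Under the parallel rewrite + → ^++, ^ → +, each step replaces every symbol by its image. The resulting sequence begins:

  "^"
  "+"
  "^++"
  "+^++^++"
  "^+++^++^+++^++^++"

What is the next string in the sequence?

φ(^+++^++^+++^++^++) expands symbol-by-symbol to + ^++ ^++ ^++ + ^++ ^++ + ^++ ^++ ^++ + ^++ ^++ + ^++ ^++; joining the 17 pieces gives the next term.

+^++^++^+++^++^+++^++^++^+++^++^+++^++^++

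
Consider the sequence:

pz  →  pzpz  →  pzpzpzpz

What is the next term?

s(k+1) = s(k)·s(k) — each term doubles the last.
So the next term is two copies of pzpzpzpz.

pzpzpzpzpzpzpzpz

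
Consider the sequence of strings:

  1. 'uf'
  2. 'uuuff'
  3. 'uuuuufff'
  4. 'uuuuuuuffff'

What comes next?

uuuuuuuuufffff

Reading off run lengths: u runs 1, 3, 5, 7; f runs 1, 2, 3, 4 — each is linear in n (n = 1, 2, …).
For the next term, n = 5, so the run lengths are 9, 5.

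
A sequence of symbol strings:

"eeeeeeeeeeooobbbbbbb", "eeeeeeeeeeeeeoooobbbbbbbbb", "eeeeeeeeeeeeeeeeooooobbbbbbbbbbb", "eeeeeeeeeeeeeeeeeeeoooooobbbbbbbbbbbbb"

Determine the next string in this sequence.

eeeeeeeeeeeeeeeeeeeeeeooooooobbbbbbbbbbbbbbb

The n-th term is 3n+1 e's then n o's then 2n+1 b's, where the shown terms are n = 3, 4, 5, 6.
At n = 7 the blocks have lengths 22, 7, 15.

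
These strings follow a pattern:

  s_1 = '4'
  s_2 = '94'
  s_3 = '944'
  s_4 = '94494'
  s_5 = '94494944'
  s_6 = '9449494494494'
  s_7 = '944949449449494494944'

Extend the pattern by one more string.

9449494494494944949449449494494494

From term 3 onward, concatenate the last term with the second-to-last: 94·4 = 944, 944·94 = 94494, …
So term 8 is 944949449449494494944·9449494494494.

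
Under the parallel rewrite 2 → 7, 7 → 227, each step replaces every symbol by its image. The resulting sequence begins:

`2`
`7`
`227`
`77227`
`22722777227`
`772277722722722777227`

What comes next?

Applying the rule to each of the 21 symbols of 772277722722722777227 gives the pieces 227 227 7 7 227 227 227 7 7 227 7 7 227 7 7 227 227 227 7 7 227, which concatenate to the answer.

2272277722722722777227772277722722722777227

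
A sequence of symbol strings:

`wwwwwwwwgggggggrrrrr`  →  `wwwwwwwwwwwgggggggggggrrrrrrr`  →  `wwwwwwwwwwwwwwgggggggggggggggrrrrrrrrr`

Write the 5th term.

wwwwwwwwwwwwwwwwwwwwgggggggggggggggggggggggrrrrrrrrrrrrr

Term n consists of 3n+2 w's, followed by 4n-1 g's, followed by 2n+1 r's, where the shown terms are n = 2, 3, 4.
Setting n = 6 gives 20, 23, 13 characters in each block.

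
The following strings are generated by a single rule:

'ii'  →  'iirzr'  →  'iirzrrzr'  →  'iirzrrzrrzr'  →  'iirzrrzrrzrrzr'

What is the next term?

iirzrrzrrzrrzrrzr

Every step adds rzr to the end: s(k+1) = s(k)·rzr.
So the next term is iirzrrzrrzrrzr·rzr.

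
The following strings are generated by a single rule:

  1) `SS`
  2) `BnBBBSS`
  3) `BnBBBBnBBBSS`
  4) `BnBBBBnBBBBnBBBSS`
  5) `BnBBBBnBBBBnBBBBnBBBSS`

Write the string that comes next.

BnBBBBnBBBBnBBBBnBBBBnBBBSS

The strings grow by a fixed prefix BnBBB each time.
So the next term is BnBBB·BnBBBBnBBBBnBBBBnBBBSS.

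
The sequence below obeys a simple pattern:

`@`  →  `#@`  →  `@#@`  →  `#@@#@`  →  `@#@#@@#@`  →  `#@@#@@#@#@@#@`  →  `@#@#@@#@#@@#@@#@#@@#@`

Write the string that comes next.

Each term (from the third on) is the two preceding terms concatenated in order: term 3 = @·#@ = @#@.
So term 8 is #@@#@@#@#@@#@·@#@#@@#@#@@#@@#@#@@#@.

#@@#@@#@#@@#@@#@#@@#@#@@#@@#@#@@#@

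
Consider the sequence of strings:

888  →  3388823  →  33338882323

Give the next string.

Each term wraps the previous one in 33 on the left and 23 on the right.
Applying this once more to 33338882323:

333333888232323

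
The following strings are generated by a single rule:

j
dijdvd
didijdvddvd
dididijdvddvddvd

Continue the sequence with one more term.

s(k+1) = di·s(k)·dvd, so each term gains di as a prefix and dvd as a suffix.
So the next term is di·dididijdvddvddvd·dvd.

didididijdvddvddvddvd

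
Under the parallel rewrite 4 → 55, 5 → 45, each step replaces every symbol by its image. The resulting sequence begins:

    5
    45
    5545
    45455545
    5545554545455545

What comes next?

45455545454555455545554545455545

φ(5545554545455545) expands symbol-by-symbol to 45 45 55 45 45 45 55 45 55 45 55 45 45 45 55 45; joining the 16 pieces gives the next term.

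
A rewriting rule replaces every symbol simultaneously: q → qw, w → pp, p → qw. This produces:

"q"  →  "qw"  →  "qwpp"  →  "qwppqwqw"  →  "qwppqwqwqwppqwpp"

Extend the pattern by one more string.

Rewriting the 16 symbols of qwppqwqwqwppqwpp one by one yields qw pp qw qw qw pp qw pp qw pp qw qw qw pp qw qw; concatenated:

qwppqwqwqwppqwppqwppqwqwqwppqwqw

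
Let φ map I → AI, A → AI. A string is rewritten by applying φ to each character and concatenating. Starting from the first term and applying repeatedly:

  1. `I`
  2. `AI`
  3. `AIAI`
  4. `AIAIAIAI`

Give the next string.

AIAIAIAIAIAIAIAI

Rewriting each symbol of AIAIAIAI: A→AI, I→AI, A→AI, I→AI, A→AI, I→AI, A→AI, I→AI, which concatenates to AI AI AI AI AI AI AI AI.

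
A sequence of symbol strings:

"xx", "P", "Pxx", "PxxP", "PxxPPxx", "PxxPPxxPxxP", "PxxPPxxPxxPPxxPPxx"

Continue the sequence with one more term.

This is a Fibonacci-style word recurrence s(k) = s(k−1)·s(k−2): e.g. P·xx = Pxx.
Continuing: PxxPPxxPxxPPxxPPxx · PxxPPxxPxxP gives term 8.

PxxPPxxPxxPPxxPPxxPxxPPxxPxxP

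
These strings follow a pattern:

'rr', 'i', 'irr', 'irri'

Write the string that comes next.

From term 3 onward, concatenate the last term with the second-to-last: i·rr = irr, irr·i = irri, …
The next term joins irri and irr.

irriirr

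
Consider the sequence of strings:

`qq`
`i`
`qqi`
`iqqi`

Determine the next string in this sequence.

This is a Fibonacci-style word recurrence s(k) = s(k−2)·s(k−1): e.g. qq·i = qqi.
So term 5 is qqi·iqqi.

qqiiqqi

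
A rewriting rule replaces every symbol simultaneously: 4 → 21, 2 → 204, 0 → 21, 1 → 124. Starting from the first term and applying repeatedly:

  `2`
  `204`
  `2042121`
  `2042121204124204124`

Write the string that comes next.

Replace each of the 19 characters of 2042121204124204124 in place — 204 21 21 204 124 204 124 204 21 21 124 204 21 204 21 21 124 204 21 — and concatenate.

2042121204124204124204212112420421204212112420421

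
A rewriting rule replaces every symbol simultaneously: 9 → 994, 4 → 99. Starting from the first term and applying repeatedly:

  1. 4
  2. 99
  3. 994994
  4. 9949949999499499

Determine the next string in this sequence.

99499499994994999949949949949999499499994994

Applying the rule to each of the 16 symbols of 9949949999499499 gives the pieces 994 994 99 994 994 99 994 994 994 994 99 994 994 99 994 994, which concatenate to the answer.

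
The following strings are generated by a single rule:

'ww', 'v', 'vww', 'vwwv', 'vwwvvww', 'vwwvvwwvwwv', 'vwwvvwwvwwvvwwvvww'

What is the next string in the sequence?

This is a Fibonacci-style word recurrence s(k) = s(k−1)·s(k−2): e.g. v·ww = vww.
So term 8 is vwwvvwwvwwvvwwvvww·vwwvvwwvwwv.

vwwvvwwvwwvvwwvvwwvwwvvwwvwwv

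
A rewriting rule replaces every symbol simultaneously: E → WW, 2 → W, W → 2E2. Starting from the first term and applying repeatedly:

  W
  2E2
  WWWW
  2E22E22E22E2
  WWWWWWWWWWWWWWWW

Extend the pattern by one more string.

Rewriting the 16 symbols of WWWWWWWWWWWWWWWW one by one yields 2E2 2E2 2E2 2E2 2E2 2E2 2E2 2E2 2E2 2E2 2E2 2E2 2E2 2E2 2E2 2E2; concatenated:

2E22E22E22E22E22E22E22E22E22E22E22E22E22E22E22E2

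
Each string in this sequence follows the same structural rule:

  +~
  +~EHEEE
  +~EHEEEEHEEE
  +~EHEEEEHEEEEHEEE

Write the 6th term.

+~EHEEEEHEEEEHEEEEHEEEEHEEE

Each term is the previous one with EHEEE appended.
From +~EHEEEEHEEEEHEEE, 2 further steps: +~EHEEEEHEEEEHEEE → +~EHEEEEHEEEEHEEEEHEEE → (answer).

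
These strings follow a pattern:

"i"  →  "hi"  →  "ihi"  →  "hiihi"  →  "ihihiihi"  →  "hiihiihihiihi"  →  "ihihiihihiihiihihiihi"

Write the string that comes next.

hiihiihihiihiihihiihihiihiihihiihi

Each term (from the third on) is the two preceding terms concatenated in order: term 3 = i·hi = ihi.
Continuing: hiihiihihiihi · ihihiihihiihiihihiihi gives term 8.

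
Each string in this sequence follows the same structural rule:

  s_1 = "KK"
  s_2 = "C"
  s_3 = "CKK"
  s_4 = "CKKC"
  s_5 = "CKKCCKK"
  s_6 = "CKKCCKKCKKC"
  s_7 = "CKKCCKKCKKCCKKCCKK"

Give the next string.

This is a Fibonacci-style word recurrence s(k) = s(k−1)·s(k−2): e.g. C·KK = CKK.
Continuing: CKKCCKKCKKCCKKCCKK · CKKCCKKCKKC gives term 8.

CKKCCKKCKKCCKKCCKKCKKCCKKCKKC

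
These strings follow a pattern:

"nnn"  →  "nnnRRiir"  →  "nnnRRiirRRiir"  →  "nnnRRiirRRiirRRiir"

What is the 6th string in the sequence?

Each term is the previous one with RRiir appended.
From nnnRRiirRRiirRRiir, 2 further steps: nnnRRiirRRiirRRiir → nnnRRiirRRiirRRiirRRiir → (answer).

nnnRRiirRRiirRRiirRRiirRRiir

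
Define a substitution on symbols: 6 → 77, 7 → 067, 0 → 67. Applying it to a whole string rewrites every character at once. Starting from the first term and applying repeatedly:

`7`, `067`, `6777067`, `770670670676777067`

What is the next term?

Rewriting the 18 symbols of 770670670676777067 one by one yields 067 067 67 77 067 67 77 067 67 77 067 77 067 067 067 67 77 067; concatenated:

067067677706767770676777067770670670676777067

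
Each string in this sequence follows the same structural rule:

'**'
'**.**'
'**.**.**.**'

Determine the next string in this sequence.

Each string is two copies of the previous one joined by '.'.
One more doubling of **.**.**.** gives the answer.

**.**.**.**.**.**.**.**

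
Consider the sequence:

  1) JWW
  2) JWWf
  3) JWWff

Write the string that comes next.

Every step adds f to the end: s(k+1) = s(k)·f.
Applying this once more to JWWff:

JWWfff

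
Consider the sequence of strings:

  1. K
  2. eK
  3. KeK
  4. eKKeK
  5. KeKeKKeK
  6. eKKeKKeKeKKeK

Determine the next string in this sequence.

KeKeKKeKeKKeKKeKeKKeK

This is a Fibonacci-style word recurrence s(k) = s(k−2)·s(k−1): e.g. K·eK = KeK.
Continuing: KeKeKKeK · eKKeKKeKeKKeK gives term 7.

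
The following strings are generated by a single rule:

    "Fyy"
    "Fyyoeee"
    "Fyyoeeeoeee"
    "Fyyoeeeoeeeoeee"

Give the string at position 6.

Fyyoeeeoeeeoeeeoeeeoeee

The strings grow by a fixed suffix oeee each time.
From Fyyoeeeoeeeoeee, 2 further steps: Fyyoeeeoeeeoeee → Fyyoeeeoeeeoeeeoeee → (answer).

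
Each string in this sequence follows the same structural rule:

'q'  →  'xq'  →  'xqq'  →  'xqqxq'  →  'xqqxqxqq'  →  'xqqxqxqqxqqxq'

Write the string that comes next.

xqqxqxqqxqqxqxqqxqxqq

From term 3 onward, concatenate the last term with the second-to-last: xq·q = xqq, xqq·xq = xqqxq, …
The next term joins xqqxqxqqxqqxq and xqqxqxqq.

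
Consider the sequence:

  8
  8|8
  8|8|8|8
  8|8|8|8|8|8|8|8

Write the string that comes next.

s(k+1) = s(k)·|·s(k) — each term doubles the last with '|' between the halves.
Doubling 8|8|8|8|8|8|8|8 with '|' between the halves:

8|8|8|8|8|8|8|8|8|8|8|8|8|8|8|8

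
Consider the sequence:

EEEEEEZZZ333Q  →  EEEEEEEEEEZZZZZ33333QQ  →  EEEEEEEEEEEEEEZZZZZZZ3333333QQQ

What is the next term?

Term n consists of 4n+2 E's, followed by 2n+1 Z's, followed by 2n+1 3's, followed by n Q's (n = 1, 2, …).
Setting n = 4 gives 18, 9, 9, 4 characters in each block.

EEEEEEEEEEEEEEEEEEZZZZZZZZZ333333333QQQQ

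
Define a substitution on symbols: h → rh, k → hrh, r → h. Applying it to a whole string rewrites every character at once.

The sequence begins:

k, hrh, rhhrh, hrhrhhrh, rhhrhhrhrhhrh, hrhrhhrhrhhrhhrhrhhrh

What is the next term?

Replace each of the 21 characters of hrhrhhrhrhhrhhrhrhhrh in place — rh h rh h rh rh h rh h rh rh h rh rh h rh h rh rh h rh — and concatenate.

rhhrhhrhrhhrhhrhrhhrhrhhrhhrhrhhrh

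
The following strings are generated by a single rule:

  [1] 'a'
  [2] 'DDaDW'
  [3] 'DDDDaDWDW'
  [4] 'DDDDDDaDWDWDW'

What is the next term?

Each term wraps the previous one in DD on the left and DW on the right.
One more step from DDDDDDaDWDWDW gives the answer.

DDDDDDDDaDWDWDWDW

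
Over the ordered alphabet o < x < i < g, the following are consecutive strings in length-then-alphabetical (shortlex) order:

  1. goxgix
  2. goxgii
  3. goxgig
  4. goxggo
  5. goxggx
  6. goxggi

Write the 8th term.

Stepping forward 2 times from goxggi: goxggi → goxggg, then the target.

goiooo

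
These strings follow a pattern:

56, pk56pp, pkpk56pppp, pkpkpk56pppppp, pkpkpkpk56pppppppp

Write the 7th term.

Each term wraps the previous one in pk on the left and pp on the right.
From pkpkpkpk56pppppppp, 2 further steps: pkpkpkpk56pppppppp → pkpkpkpkpk56pppppppppp → (answer).

pkpkpkpkpkpk56pppppppppppp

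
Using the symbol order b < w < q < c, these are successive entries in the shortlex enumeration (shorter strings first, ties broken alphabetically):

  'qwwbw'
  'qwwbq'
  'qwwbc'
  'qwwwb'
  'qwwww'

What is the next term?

qwwwq

The successor of qwwww increments the rightmost position that isn't already c and resets every position after it to b.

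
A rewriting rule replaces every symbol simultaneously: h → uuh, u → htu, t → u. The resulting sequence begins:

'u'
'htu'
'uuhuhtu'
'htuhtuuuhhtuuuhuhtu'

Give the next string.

Rewriting the 19 symbols of htuhtuuuhhtuuuhuhtu one by one yields uuh u htu uuh u htu htu htu uuh uuh u htu htu htu uuh htu uuh u htu; concatenated:

uuhuhtuuuhuhtuhtuhtuuuhuuhuhtuhtuhtuuuhhtuuuhuhtu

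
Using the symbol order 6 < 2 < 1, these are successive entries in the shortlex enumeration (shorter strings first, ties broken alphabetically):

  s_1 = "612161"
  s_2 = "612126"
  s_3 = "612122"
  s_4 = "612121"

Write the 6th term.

Continuing the enumeration 2 steps past 612121: 612121 → 612116 → (answer).

612112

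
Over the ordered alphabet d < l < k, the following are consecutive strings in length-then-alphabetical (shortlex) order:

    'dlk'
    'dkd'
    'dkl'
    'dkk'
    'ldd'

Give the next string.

ldl

The successor of ldd increments the rightmost position that isn't already k and resets every position after it to d.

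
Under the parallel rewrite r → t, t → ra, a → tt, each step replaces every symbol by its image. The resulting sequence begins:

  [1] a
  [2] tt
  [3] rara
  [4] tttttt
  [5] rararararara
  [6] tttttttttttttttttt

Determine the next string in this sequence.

rararararararararararararararararara

Replace each of the 18 characters of tttttttttttttttttt in place — ra ra ra ra ra ra ra ra ra ra ra ra ra ra ra ra ra ra — and concatenate.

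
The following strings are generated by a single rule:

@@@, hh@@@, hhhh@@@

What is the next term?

hhhhhh@@@

Each term is the previous one with hh prepended.
One more step from hhhh@@@ gives the answer.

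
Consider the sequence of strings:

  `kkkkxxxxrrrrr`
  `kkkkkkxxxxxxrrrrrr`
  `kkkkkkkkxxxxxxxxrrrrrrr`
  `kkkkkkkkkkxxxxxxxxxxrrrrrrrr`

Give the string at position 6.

Reading off run lengths: k runs 4, 6, 8, 10; x runs 4, 6, 8, 10; r runs 5, 6, 7, 8 — each is linear in n, where the shown terms are n = 3, 4, 5, 6.
Setting n = 8 gives 14, 14, 10 characters in each block.

kkkkkkkkkkkkkkxxxxxxxxxxxxxxrrrrrrrrrr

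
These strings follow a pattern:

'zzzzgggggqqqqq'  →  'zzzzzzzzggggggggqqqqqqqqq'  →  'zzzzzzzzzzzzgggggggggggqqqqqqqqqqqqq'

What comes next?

The n-th term is 4n z's then 3n+2 g's then 4n+1 q's (n = 1, 2, …).
For the next term, n = 4, so the run lengths are 16, 14, 17.

zzzzzzzzzzzzzzzzggggggggggggggqqqqqqqqqqqqqqqqq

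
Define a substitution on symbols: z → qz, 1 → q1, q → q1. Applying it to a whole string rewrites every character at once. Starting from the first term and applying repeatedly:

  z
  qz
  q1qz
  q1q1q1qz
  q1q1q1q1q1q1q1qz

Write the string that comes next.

Applying the rule to each of the 16 symbols of q1q1q1q1q1q1q1qz gives the pieces q1 q1 q1 q1 q1 q1 q1 q1 q1 q1 q1 q1 q1 q1 q1 qz, which concatenate to the answer.

q1q1q1q1q1q1q1q1q1q1q1q1q1q1q1qz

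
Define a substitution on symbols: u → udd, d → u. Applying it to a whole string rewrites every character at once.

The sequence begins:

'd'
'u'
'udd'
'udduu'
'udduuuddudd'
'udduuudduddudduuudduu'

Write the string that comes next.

Replace each of the 21 characters of udduuudduddudduuudduu in place — udd u u udd udd udd u u udd u u udd u u udd udd udd u u udd udd — and concatenate.

udduuudduddudduuudduuudduuudduddudduuuddudd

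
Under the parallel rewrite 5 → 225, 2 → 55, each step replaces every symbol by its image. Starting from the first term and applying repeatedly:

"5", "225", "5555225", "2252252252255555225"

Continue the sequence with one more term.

Rewriting the 19 symbols of 2252252252255555225 one by one yields 55 55 225 55 55 225 55 55 225 55 55 225 225 225 225 225 55 55 225; concatenated:

55552255555225555522555552252252252252255555225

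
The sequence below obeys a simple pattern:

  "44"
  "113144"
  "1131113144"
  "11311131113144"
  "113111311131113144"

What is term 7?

11311131113111311131113144

Every step adds 1131 at the front: s(k+1) = 1131·s(k).
From 113111311131113144, 2 further steps: 113111311131113144 → 1131113111311131113144 → (answer).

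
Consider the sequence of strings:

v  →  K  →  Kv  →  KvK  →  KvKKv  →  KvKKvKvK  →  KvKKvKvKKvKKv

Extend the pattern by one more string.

KvKKvKvKKvKKvKvKKvKvK

Each term (from the third on) is the previous term followed by the one before it: term 3 = K·v = Kv.
Continuing: KvKKvKvKKvKKv · KvKKvKvK gives term 8.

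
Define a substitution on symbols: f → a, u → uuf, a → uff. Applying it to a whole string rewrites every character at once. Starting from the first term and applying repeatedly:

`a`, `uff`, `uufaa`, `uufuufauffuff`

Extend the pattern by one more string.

Replace each of the 13 characters of uufuufauffuff in place — uuf uuf a uuf uuf a uff uuf a a uuf a a — and concatenate.

uufuufauufuufauffuufaauufaa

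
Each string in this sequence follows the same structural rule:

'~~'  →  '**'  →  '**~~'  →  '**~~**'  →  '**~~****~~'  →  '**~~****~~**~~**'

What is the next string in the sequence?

From term 3 onward, concatenate the last term with the second-to-last: **·~~ = **~~, **~~·** = **~~**, …
Continuing: **~~****~~**~~** · **~~****~~ gives term 7.

**~~****~~**~~****~~****~~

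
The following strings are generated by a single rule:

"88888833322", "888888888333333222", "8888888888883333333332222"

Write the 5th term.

888888888888888888333333333333333222222

Each string has the form 8^{3n+3} 3^{3n} 2^{n+1} (n = 1, 2, …).
At n = 5 the blocks have lengths 18, 15, 6.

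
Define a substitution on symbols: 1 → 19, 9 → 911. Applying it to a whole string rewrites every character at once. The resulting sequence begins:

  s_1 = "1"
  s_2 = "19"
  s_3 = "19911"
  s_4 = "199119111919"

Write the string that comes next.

Rewriting each symbol of 199119111919: 1→19, 9→911, 9→911, 1→19, 1→19, 9→911, 1→19, 1→19, 1→19, 9→911, 1→19, 9→911, which concatenates to 19 911 911 19 19 911 19 19 19 911 19 911.

19911911191991119191991119911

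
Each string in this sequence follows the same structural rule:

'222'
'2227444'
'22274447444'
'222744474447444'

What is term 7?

222744474447444744474447444

The strings grow by a fixed suffix 7444 each time.
From 222744474447444, 3 further steps: 222744474447444 → 2227444744474447444 → 22274447444744474447444 → (answer).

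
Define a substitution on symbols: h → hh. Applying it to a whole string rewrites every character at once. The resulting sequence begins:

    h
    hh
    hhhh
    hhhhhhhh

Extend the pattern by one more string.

hhhhhhhhhhhhhhhh

Rewriting each symbol of hhhhhhhh: h→hh, h→hh, h→hh, h→hh, h→hh, h→hh, h→hh, h→hh, which concatenates to hh hh hh hh hh hh hh hh.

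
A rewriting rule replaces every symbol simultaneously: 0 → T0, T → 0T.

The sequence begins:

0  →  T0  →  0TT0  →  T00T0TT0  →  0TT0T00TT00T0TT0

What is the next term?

T00T0TT00TT0T00T0TT0T00TT00T0TT0

φ(0TT0T00TT00T0TT0) expands symbol-by-symbol to T0 0T 0T T0 0T T0 T0 0T 0T T0 T0 0T T0 0T 0T T0; joining the 16 pieces gives the next term.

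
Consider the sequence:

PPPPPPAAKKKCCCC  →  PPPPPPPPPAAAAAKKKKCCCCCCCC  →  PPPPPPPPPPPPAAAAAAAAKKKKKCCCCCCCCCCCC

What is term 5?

The n-th term is 3n+3 P's then 3n-1 A's then n+2 K's then 4n C's (n = 1, 2, …).
Setting n = 5 gives 18, 14, 7, 20 characters in each block.

PPPPPPPPPPPPPPPPPPAAAAAAAAAAAAAAKKKKKKKCCCCCCCCCCCCCCCCCCCC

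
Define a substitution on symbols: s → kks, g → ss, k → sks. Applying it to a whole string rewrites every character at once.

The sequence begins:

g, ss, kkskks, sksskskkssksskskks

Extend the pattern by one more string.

kksskskkskksskskkssksskskkskksskskkskksskskkssksskskks

Replace each of the 18 characters of sksskskkssksskskks in place — kks sks kks kks sks kks sks sks kks kks sks kks kks sks kks sks sks kks — and concatenate.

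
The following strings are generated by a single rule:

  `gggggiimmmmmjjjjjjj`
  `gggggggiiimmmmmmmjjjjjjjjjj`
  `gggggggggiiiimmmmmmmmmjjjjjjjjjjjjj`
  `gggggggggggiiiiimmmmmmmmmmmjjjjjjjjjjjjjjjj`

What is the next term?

Each string has the form g^{2n+1} i^{n} m^{2n+1} j^{3n+1}, where the shown terms are n = 2, 3, 4, 5.
For the next term, n = 6, so the run lengths are 13, 6, 13, 19.

gggggggggggggiiiiiimmmmmmmmmmmmmjjjjjjjjjjjjjjjjjjj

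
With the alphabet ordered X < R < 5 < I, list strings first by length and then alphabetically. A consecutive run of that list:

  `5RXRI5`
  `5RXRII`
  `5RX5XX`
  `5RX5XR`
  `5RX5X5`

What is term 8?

Stepping forward 3 times from 5RX5X5: 5RX5X5 → 5RX5XI → 5RX5RX, then the target.

5RX5RR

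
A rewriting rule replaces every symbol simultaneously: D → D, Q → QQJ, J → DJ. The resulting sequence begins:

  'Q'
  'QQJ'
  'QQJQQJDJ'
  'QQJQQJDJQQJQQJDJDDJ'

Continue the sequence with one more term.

φ(QQJQQJDJQQJQQJDJDDJ) expands symbol-by-symbol to QQJ QQJ DJ QQJ QQJ DJ D DJ QQJ QQJ DJ QQJ QQJ DJ D DJ D D DJ; joining the 19 pieces gives the next term.

QQJQQJDJQQJQQJDJDDJQQJQQJDJQQJQQJDJDDJDDDJ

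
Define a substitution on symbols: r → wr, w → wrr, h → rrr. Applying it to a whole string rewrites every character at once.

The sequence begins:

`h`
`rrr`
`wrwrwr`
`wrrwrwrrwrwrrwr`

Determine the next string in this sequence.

φ(wrrwrwrrwrwrrwr) expands symbol-by-symbol to wrr wr wr wrr wr wrr wr wr wrr wr wrr wr wr wrr wr; joining the 15 pieces gives the next term.

wrrwrwrwrrwrwrrwrwrwrrwrwrrwrwrwrrwr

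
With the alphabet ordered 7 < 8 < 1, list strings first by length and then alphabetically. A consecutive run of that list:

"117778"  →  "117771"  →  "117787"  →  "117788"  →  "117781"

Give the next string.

117717

Find the rightmost character of 117781 below 1, bump it to the next letter, and reset everything to its right to 7.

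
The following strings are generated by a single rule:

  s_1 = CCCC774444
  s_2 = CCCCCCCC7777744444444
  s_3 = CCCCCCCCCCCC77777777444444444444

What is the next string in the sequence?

The n-th term is 4n C's then 3n-1 7's then 4n 4's (n = 1, 2, …).
For the next term, n = 4, so the run lengths are 16, 11, 16.

CCCCCCCCCCCCCCCC777777777774444444444444444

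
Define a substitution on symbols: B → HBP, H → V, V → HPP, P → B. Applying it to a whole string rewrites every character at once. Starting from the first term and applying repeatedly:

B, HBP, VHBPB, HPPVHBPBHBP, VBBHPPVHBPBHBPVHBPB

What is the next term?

φ(VBBHPPVHBPBHBPVHBPB) expands symbol-by-symbol to HPP HBP HBP V B B HPP V HBP B HBP V HBP B HPP V HBP B HBP; joining the 19 pieces gives the next term.

HPPHBPHBPVBBHPPVHBPBHBPVHBPBHPPVHBPBHBP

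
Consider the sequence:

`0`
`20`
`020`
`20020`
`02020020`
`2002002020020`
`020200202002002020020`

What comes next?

From term 3 onward, concatenate the second-to-last term with the last: 0·20 = 020, 20·020 = 20020, …
The next term joins 2002002020020 and 020200202002002020020.

2002002020020020200202002002020020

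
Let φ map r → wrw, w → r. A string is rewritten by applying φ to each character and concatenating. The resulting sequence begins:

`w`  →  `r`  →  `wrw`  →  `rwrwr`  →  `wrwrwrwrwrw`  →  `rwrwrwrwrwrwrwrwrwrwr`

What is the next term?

wrwrwrwrwrwrwrwrwrwrwrwrwrwrwrwrwrwrwrwrwrw

φ(rwrwrwrwrwrwrwrwrwrwr) expands symbol-by-symbol to wrw r wrw r wrw r wrw r wrw r wrw r wrw r wrw r wrw r wrw r wrw; joining the 21 pieces gives the next term.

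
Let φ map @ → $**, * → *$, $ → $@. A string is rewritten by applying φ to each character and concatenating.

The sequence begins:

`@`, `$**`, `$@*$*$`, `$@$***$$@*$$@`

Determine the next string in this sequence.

$@$**$@*$*$*$$@$@$***$$@$@$**

Applying the rule to each of the 13 symbols of $@$***$$@*$$@ gives the pieces $@ $** $@ *$ *$ *$ $@ $@ $** *$ $@ $@ $**, which concatenate to the answer.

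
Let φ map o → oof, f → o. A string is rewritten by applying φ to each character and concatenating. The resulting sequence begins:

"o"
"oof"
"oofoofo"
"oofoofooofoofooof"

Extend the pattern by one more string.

φ(oofoofooofoofooof) expands symbol-by-symbol to oof oof o oof oof o oof oof oof o oof oof o oof oof oof o; joining the 17 pieces gives the next term.

oofoofooofoofooofoofoofooofoofooofoofoofo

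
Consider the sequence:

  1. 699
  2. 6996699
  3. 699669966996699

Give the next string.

6996699669966996699669966996699

Each string is two copies of the previous one joined by '6'.
So the next term is two copies of 699669966996699 with '6' between the halves.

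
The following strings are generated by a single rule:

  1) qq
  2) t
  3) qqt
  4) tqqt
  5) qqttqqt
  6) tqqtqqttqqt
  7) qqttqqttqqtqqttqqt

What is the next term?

tqqtqqttqqtqqttqqttqqtqqttqqt

From term 3 onward, concatenate the second-to-last term with the last: qq·t = qqt, t·qqt = tqqt, …
So term 8 is tqqtqqttqqt·qqttqqttqqtqqttqqt.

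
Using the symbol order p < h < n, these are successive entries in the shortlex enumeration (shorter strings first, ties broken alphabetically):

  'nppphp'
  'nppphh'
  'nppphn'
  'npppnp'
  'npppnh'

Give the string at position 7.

npphpp

Stepping forward 2 times from npppnh: npppnh → npppnn, then the target.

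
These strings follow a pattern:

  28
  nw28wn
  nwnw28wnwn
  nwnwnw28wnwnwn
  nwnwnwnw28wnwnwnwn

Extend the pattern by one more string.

nwnwnwnwnw28wnwnwnwnwn

Every step adds nw to the front and wn to the end of the previous string.
So the next term is nw·nwnwnwnw28wnwnwnwn·wn.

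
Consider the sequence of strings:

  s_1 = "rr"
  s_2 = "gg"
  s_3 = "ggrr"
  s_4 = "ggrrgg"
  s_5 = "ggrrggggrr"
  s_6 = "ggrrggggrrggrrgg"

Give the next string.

ggrrggggrrggrrggggrrggggrr

From term 3 onward, concatenate the last term with the second-to-last: gg·rr = ggrr, ggrr·gg = ggrrgg, …
So term 7 is ggrrggggrrggrrgg·ggrrggggrr.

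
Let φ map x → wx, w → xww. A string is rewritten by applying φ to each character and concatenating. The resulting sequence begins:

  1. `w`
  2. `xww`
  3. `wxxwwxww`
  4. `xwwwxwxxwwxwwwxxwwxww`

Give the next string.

Rewriting the 21 symbols of xwwwxwxxwwxwwwxxwwxww one by one yields wx xww xww xww wx xww wx wx xww xww wx xww xww xww wx wx xww xww wx xww xww; concatenated:

wxxwwxwwxwwwxxwwwxwxxwwxwwwxxwwxwwxwwwxwxxwwxwwwxxwwxww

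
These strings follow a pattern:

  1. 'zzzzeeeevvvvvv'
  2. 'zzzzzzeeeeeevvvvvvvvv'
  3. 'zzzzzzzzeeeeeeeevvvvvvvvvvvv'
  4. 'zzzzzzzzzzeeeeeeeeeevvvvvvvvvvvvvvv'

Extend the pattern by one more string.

zzzzzzzzzzzzeeeeeeeeeeeevvvvvvvvvvvvvvvvvv

Reading off run lengths: z runs 4, 6, 8, 10; e runs 4, 6, 8, 10; v runs 6, 9, 12, 15 — each is linear in n, where the shown terms are n = 2, 3, 4, 5.
At n = 6 the blocks have lengths 12, 12, 18.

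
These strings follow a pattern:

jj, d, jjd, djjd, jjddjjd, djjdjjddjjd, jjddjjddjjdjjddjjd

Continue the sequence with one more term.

djjdjjddjjdjjddjjddjjdjjddjjd

Each term (from the third on) is the two preceding terms concatenated in order: term 3 = jj·d = jjd.
So term 8 is djjdjjddjjd·jjddjjddjjdjjddjjd.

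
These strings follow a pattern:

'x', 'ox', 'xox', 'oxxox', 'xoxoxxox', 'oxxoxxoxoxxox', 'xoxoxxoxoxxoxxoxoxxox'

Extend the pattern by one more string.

This is a Fibonacci-style word recurrence s(k) = s(k−2)·s(k−1): e.g. x·ox = xox.
So term 8 is oxxoxxoxoxxox·xoxoxxoxoxxoxxoxoxxox.

oxxoxxoxoxxoxxoxoxxoxoxxoxxoxoxxox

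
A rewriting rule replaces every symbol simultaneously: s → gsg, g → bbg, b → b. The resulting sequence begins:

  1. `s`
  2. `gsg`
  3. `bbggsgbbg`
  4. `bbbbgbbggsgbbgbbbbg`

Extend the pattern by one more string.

bbbbbbgbbbbgbbggsgbbgbbbbgbbbbbbg

φ(bbbbgbbggsgbbgbbbbg) expands symbol-by-symbol to b b b b bbg b b bbg bbg gsg bbg b b bbg b b b b bbg; joining the 19 pieces gives the next term.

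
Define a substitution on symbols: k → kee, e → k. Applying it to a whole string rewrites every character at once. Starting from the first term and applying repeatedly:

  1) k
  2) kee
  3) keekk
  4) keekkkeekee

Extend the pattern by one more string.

keekkkeekeekeekkkeekk

Rewriting each symbol of keekkkeekee: k→kee, e→k, e→k, k→kee, k→kee, k→kee, e→k, e→k, k→kee, e→k, e→k, which concatenates to kee k k kee kee kee k k kee k k.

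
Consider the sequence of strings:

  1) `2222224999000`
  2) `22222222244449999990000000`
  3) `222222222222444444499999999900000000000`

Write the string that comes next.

2222222222222224444444444999999999999000000000000000

Each string has the form 2^{3n+3} 4^{3n-2} 9^{3n} 0^{4n-1} (n = 1, 2, …).
At n = 4 the blocks have lengths 15, 10, 12, 15.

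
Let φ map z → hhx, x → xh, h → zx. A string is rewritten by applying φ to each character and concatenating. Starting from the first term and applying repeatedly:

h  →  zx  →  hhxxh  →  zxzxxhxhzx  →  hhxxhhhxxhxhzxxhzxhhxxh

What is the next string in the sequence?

zxzxxhxhzxzxzxxhxhzxxhzxhhxxhxhzxhhxxhzxzxxhxhzx

Replace each of the 23 characters of hhxxhhhxxhxhzxxhzxhhxxh in place — zx zx xh xh zx zx zx xh xh zx xh zx hhx xh xh zx hhx xh zx zx xh xh zx — and concatenate.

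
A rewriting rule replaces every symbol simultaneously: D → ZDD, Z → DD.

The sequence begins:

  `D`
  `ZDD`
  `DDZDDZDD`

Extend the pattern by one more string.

ZDDZDDDDZDDZDDDDZDDZDD

Apply φ to DDZDDZDD symbol by symbol: D→ZDD, D→ZDD, Z→DD, D→ZDD, D→ZDD, Z→DD, D→ZDD, D→ZDD; joined: ZDD ZDD DD ZDD ZDD DD ZDD ZDD.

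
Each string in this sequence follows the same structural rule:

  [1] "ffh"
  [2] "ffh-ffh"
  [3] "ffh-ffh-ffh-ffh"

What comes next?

ffh-ffh-ffh-ffh-ffh-ffh-ffh-ffh

Every step duplicates the string with '-' between the halves.
One more doubling of ffh-ffh-ffh-ffh gives the answer.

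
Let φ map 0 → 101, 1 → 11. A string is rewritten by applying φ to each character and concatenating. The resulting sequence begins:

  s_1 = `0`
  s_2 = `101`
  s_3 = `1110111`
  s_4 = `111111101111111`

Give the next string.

1111111111111110111111111111111

φ(111111101111111) expands symbol-by-symbol to 11 11 11 11 11 11 11 101 11 11 11 11 11 11 11; joining the 15 pieces gives the next term.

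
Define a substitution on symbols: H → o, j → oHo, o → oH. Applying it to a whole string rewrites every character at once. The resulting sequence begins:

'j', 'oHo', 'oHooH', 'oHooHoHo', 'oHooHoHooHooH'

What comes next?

oHooHoHooHooHoHooHoHo

Applying the rule to each of the 13 symbols of oHooHoHooHooH gives the pieces oH o oH oH o oH o oH oH o oH oH o, which concatenate to the answer.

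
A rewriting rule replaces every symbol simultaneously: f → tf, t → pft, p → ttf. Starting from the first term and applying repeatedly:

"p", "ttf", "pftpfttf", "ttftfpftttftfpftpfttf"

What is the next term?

pftpfttfpfttfttftfpftpftpfttfpfttfttftfpftttftfpftpfttf

Replace each of the 21 characters of ttftfpftttftfpftpfttf in place — pft pft tf pft tf ttf tf pft pft pft tf pft tf ttf tf pft ttf tf pft pft tf — and concatenate.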